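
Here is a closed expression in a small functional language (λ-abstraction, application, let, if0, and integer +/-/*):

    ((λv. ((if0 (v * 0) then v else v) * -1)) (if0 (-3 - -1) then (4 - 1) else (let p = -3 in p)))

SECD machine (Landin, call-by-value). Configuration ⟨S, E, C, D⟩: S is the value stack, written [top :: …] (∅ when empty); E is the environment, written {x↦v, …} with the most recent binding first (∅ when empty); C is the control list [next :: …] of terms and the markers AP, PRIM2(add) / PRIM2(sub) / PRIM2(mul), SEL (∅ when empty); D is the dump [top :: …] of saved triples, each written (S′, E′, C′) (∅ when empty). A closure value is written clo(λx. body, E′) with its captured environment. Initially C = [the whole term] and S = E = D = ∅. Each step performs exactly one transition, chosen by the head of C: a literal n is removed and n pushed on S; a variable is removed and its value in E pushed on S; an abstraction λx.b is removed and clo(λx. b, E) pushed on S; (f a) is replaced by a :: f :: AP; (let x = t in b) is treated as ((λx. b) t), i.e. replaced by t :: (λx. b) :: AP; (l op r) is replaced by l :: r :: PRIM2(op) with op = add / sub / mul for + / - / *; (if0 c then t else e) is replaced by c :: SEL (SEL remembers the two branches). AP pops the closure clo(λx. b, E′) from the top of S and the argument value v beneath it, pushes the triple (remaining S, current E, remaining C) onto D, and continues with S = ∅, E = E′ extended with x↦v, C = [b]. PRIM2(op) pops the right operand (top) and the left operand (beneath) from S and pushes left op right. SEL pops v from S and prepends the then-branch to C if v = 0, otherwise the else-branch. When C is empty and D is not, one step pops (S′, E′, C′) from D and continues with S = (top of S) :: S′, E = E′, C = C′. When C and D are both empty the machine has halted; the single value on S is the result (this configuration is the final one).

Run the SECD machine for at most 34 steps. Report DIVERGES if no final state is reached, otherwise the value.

Answer: 3

Derivation:
t=0: [S=∅ | E=∅ | C=[((λv. ((if0 (v * 0) then v else v) * -1)) (if0 (-3 - -1) then (4 - 1) else (let p = -3 in p)))] | D=∅]
t=1: [S=∅ | E=∅ | C=[(if0 (-3 - -1) then (4 - 1) else (let p = -3 in p)) :: (λv. ((if0 (v * 0) then v else v) * -1)) :: AP] | D=∅]
t=2: [S=∅ | E=∅ | C=[(-3 - -1) :: SEL :: (λv. ((if0 (v * 0) then v else v) * -1)) :: AP] | D=∅]
t=3: [S=∅ | E=∅ | C=[-3 :: -1 :: PRIM2(sub) :: SEL :: (λv. ((if0 (v * 0) then v else v) * -1)) :: AP] | D=∅]
t=4: [S=[-3] | E=∅ | C=[-1 :: PRIM2(sub) :: SEL :: (λv. ((if0 (v * 0) then v else v) * -1)) :: AP] | D=∅]
t=5: [S=[-1 :: -3] | E=∅ | C=[PRIM2(sub) :: SEL :: (λv. ((if0 (v * 0) then v else v) * -1)) :: AP] | D=∅]
t=6: [S=[-2] | E=∅ | C=[SEL :: (λv. ((if0 (v * 0) then v else v) * -1)) :: AP] | D=∅]
t=7: [S=∅ | E=∅ | C=[(let p = -3 in p) :: (λv. ((if0 (v * 0) then v else v) * -1)) :: AP] | D=∅]
t=8: [S=∅ | E=∅ | C=[-3 :: (λp. p) :: AP :: (λv. ((if0 (v * 0) then v else v) * -1)) :: AP] | D=∅]
t=9: [S=[-3] | E=∅ | C=[(λp. p) :: AP :: (λv. ((if0 (v * 0) then v else v) * -1)) :: AP] | D=∅]
t=10: [S=[clo(λp. p, ∅) :: -3] | E=∅ | C=[AP :: (λv. ((if0 (v * 0) then v else v) * -1)) :: AP] | D=∅]
t=11: [S=∅ | E={p↦-3} | C=[p] | D=[(∅, ∅, [(λv. ((if0 (v * 0) then v else v) * -1)) :: AP])]]
t=12: [S=[-3] | E={p↦-3} | C=∅ | D=[(∅, ∅, [(λv. ((if0 (v * 0) then v else v) * -1)) :: AP])]]
t=13: [S=[-3] | E=∅ | C=[(λv. ((if0 (v * 0) then v else v) * -1)) :: AP] | D=∅]
t=14: [S=[clo(λv. ((if0 (v * 0) then v else v) * -1), ∅) :: -3] | E=∅ | C=[AP] | D=∅]
t=15: [S=∅ | E={v↦-3} | C=[((if0 (v * 0) then v else v) * -1)] | D=[(∅, ∅, ∅)]]
t=16: [S=∅ | E={v↦-3} | C=[(if0 (v * 0) then v else v) :: -1 :: PRIM2(mul)] | D=[(∅, ∅, ∅)]]
t=17: [S=∅ | E={v↦-3} | C=[(v * 0) :: SEL :: -1 :: PRIM2(mul)] | D=[(∅, ∅, ∅)]]
t=18: [S=∅ | E={v↦-3} | C=[v :: 0 :: PRIM2(mul) :: SEL :: -1 :: PRIM2(mul)] | D=[(∅, ∅, ∅)]]
t=19: [S=[-3] | E={v↦-3} | C=[0 :: PRIM2(mul) :: SEL :: -1 :: PRIM2(mul)] | D=[(∅, ∅, ∅)]]
t=20: [S=[0 :: -3] | E={v↦-3} | C=[PRIM2(mul) :: SEL :: -1 :: PRIM2(mul)] | D=[(∅, ∅, ∅)]]
t=21: [S=[0] | E={v↦-3} | C=[SEL :: -1 :: PRIM2(mul)] | D=[(∅, ∅, ∅)]]
t=22: [S=∅ | E={v↦-3} | C=[v :: -1 :: PRIM2(mul)] | D=[(∅, ∅, ∅)]]
t=23: [S=[-3] | E={v↦-3} | C=[-1 :: PRIM2(mul)] | D=[(∅, ∅, ∅)]]
t=24: [S=[-1 :: -3] | E={v↦-3} | C=[PRIM2(mul)] | D=[(∅, ∅, ∅)]]
t=25: [S=[3] | E={v↦-3} | C=∅ | D=[(∅, ∅, ∅)]]
t=26: [S=[3] | E=∅ | C=∅ | D=∅]
→ final value 3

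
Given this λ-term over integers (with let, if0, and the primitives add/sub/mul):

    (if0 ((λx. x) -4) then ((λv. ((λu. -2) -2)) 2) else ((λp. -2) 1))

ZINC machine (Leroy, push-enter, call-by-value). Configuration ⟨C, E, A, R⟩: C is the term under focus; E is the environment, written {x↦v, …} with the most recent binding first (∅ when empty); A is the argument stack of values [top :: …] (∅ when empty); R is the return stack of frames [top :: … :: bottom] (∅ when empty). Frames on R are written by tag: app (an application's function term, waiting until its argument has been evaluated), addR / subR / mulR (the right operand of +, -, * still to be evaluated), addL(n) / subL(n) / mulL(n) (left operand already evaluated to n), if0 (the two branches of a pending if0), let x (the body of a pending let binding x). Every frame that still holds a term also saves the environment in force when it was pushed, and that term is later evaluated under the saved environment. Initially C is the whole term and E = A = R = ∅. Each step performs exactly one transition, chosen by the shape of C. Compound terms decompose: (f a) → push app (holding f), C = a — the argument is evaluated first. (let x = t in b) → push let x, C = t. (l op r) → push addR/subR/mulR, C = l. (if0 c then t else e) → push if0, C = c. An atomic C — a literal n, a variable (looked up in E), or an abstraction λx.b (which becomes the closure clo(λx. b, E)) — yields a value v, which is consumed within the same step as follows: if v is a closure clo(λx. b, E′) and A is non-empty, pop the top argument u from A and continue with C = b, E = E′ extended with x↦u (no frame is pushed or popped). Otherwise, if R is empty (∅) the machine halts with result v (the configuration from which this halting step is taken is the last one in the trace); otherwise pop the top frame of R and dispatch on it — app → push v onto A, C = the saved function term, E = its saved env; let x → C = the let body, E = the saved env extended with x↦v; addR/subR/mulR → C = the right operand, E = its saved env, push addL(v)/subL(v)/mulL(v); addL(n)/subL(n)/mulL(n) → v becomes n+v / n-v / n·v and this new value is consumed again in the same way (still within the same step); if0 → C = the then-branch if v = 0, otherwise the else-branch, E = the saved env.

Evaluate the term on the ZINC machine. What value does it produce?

Answer: -2

Machine steps:
0. <C=(if0 ((λx. x) -4) then ((λv. ((λu. -2) -2)) 2) else ((λp. -2) 1)), E=∅, A=∅, R=∅>
1. <C=((λx. x) -4), E=∅, A=∅, R=[if0]>
2. <C=-4, E=∅, A=∅, R=[app :: if0]>
3. <C=(λx. x), E=∅, A=[-4], R=[if0]>
4. <C=x, E={x↦-4}, A=∅, R=[if0]>
5. <C=((λp. -2) 1), E=∅, A=∅, R=∅>
6. <C=1, E=∅, A=∅, R=[app]>
7. <C=(λp. -2), E=∅, A=[1], R=∅>
8. <C=-2, E={p↦1}, A=∅, R=∅>
→ final value -2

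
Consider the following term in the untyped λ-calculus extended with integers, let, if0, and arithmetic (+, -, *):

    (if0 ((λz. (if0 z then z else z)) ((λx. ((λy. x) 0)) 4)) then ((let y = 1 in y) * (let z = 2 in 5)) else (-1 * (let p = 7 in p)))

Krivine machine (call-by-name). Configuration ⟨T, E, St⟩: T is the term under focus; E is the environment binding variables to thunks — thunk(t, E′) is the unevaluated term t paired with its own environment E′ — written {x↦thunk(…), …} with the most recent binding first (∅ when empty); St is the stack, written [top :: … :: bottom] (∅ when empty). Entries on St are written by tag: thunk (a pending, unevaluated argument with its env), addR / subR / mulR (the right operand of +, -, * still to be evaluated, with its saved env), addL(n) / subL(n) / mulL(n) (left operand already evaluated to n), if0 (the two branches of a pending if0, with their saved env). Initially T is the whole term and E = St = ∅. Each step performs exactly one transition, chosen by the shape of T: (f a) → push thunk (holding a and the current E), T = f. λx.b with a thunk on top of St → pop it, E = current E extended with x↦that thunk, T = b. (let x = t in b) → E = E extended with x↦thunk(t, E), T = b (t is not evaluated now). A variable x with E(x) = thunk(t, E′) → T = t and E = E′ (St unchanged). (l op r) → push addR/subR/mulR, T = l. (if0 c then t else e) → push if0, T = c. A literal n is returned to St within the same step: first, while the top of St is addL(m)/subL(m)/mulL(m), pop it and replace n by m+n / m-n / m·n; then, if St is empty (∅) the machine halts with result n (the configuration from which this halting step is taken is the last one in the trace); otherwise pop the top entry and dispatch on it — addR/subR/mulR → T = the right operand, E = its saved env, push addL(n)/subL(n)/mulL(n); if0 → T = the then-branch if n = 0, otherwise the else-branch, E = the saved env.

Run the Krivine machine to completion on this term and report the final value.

Answer: -7

Machine steps:
0. ⟨T=(if0 ((λz. (if0 z then z else z)) ((λx. ((λy. x) 0)) 4)) then ((let y = 1 in y) * (let z = 2 in 5)) else (-1 * (let p = 7 in p))); E=∅; St=∅⟩
1. ⟨T=((λz. (if0 z then z else z)) ((λx. ((λy. x) 0)) 4)); E=∅; St=[if0]⟩
2. ⟨T=(λz. (if0 z then z else z)); E=∅; St=[thunk :: if0]⟩
3. ⟨T=(if0 z then z else z); E={z↦thunk(((λx. ((λy. x) 0)) 4), ∅)}; St=[if0]⟩
4. ⟨T=z; E={z↦thunk(((λx. ((λy. x) 0)) 4), ∅)}; St=[if0 :: if0]⟩
5. ⟨T=((λx. ((λy. x) 0)) 4); E=∅; St=[if0 :: if0]⟩
6. ⟨T=(λx. ((λy. x) 0)); E=∅; St=[thunk :: if0 :: if0]⟩
7. ⟨T=((λy. x) 0); E={x↦thunk(4, ∅)}; St=[if0 :: if0]⟩
8. ⟨T=(λy. x); E={x↦thunk(4, ∅)}; St=[thunk :: if0 :: if0]⟩
9. ⟨T=x; E={y↦thunk(0, {x↦thunk(4, ∅)}), x↦thunk(4, ∅)}; St=[if0 :: if0]⟩
10. ⟨T=4; E=∅; St=[if0 :: if0]⟩
11. ⟨T=z; E={z↦thunk(((λx. ((λy. x) 0)) 4), ∅)}; St=[if0]⟩
12. ⟨T=((λx. ((λy. x) 0)) 4); E=∅; St=[if0]⟩
13. ⟨T=(λx. ((λy. x) 0)); E=∅; St=[thunk :: if0]⟩
14. ⟨T=((λy. x) 0); E={x↦thunk(4, ∅)}; St=[if0]⟩
15. ⟨T=(λy. x); E={x↦thunk(4, ∅)}; St=[thunk :: if0]⟩
16. ⟨T=x; E={y↦thunk(0, {x↦thunk(4, ∅)}), x↦thunk(4, ∅)}; St=[if0]⟩
17. ⟨T=4; E=∅; St=[if0]⟩
18. ⟨T=(-1 * (let p = 7 in p)); E=∅; St=∅⟩
19. ⟨T=-1; E=∅; St=[mulR]⟩
20. ⟨T=(let p = 7 in p); E=∅; St=[mulL(-1)]⟩
21. ⟨T=p; E={p↦thunk(7, ∅)}; St=[mulL(-1)]⟩
22. ⟨T=7; E=∅; St=[mulL(-1)]⟩
→ final value -7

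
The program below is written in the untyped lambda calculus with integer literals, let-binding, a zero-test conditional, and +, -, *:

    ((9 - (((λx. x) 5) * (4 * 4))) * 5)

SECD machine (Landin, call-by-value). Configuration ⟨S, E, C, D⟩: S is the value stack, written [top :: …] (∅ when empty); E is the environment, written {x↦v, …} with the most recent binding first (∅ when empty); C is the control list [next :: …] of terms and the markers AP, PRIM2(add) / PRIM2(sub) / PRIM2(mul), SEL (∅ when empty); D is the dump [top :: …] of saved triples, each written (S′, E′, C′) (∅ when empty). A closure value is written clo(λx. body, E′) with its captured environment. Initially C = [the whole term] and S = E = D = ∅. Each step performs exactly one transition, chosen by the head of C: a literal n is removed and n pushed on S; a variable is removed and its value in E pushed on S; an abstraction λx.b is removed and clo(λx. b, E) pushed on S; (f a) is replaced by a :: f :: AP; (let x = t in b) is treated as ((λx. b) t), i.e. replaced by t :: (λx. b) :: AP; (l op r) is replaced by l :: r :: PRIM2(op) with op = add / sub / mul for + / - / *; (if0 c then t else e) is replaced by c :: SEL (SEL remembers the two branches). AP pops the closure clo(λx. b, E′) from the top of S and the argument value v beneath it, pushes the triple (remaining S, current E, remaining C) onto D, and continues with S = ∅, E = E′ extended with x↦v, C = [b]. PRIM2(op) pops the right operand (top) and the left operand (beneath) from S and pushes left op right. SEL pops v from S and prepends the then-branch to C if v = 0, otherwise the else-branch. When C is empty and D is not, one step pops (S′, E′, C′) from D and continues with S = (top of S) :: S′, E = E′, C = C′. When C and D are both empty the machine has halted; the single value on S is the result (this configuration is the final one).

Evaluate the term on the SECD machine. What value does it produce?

Answer: -355

Machine steps:
t=0: <S=∅, E=∅, C=[((9 - (((λx. x) 5) * (4 * 4))) * 5)], D=∅>
t=1: <S=∅, E=∅, C=[(9 - (((λx. x) 5) * (4 * 4))) :: 5 :: PRIM2(mul)], D=∅>
t=2: <S=∅, E=∅, C=[9 :: (((λx. x) 5) * (4 * 4)) :: PRIM2(sub) :: 5 :: PRIM2(mul)], D=∅>
t=3: <S=[9], E=∅, C=[(((λx. x) 5) * (4 * 4)) :: PRIM2(sub) :: 5 :: PRIM2(mul)], D=∅>
t=4: <S=[9], E=∅, C=[((λx. x) 5) :: (4 * 4) :: PRIM2(mul) :: PRIM2(sub) :: 5 :: PRIM2(mul)], D=∅>
t=5: <S=[9], E=∅, C=[5 :: (λx. x) :: AP :: (4 * 4) :: PRIM2(mul) :: PRIM2(sub) :: 5 :: PRIM2(mul)], D=∅>
t=6: <S=[5 :: 9], E=∅, C=[(λx. x) :: AP :: (4 * 4) :: PRIM2(mul) :: PRIM2(sub) :: 5 :: PRIM2(mul)], D=∅>
t=7: <S=[clo(λx. x, ∅) :: 5 :: 9], E=∅, C=[AP :: (4 * 4) :: PRIM2(mul) :: PRIM2(sub) :: 5 :: PRIM2(mul)], D=∅>
t=8: <S=∅, E={x↦5}, C=[x], D=[([9], ∅, [(4 * 4) :: PRIM2(mul) :: PRIM2(sub) :: 5 :: PRIM2(mul)])]>
t=9: <S=[5], E={x↦5}, C=∅, D=[([9], ∅, [(4 * 4) :: PRIM2(mul) :: PRIM2(sub) :: 5 :: PRIM2(mul)])]>
t=10: <S=[5 :: 9], E=∅, C=[(4 * 4) :: PRIM2(mul) :: PRIM2(sub) :: 5 :: PRIM2(mul)], D=∅>
t=11: <S=[5 :: 9], E=∅, C=[4 :: 4 :: PRIM2(mul) :: PRIM2(mul) :: PRIM2(sub) :: 5 :: PRIM2(mul)], D=∅>
t=12: <S=[4 :: 5 :: 9], E=∅, C=[4 :: PRIM2(mul) :: PRIM2(mul) :: PRIM2(sub) :: 5 :: PRIM2(mul)], D=∅>
t=13: <S=[4 :: 4 :: 5 :: 9], E=∅, C=[PRIM2(mul) :: PRIM2(mul) :: PRIM2(sub) :: 5 :: PRIM2(mul)], D=∅>
t=14: <S=[16 :: 5 :: 9], E=∅, C=[PRIM2(mul) :: PRIM2(sub) :: 5 :: PRIM2(mul)], D=∅>
t=15: <S=[80 :: 9], E=∅, C=[PRIM2(sub) :: 5 :: PRIM2(mul)], D=∅>
t=16: <S=[-71], E=∅, C=[5 :: PRIM2(mul)], D=∅>
t=17: <S=[5 :: -71], E=∅, C=[PRIM2(mul)], D=∅>
t=18: <S=[-355], E=∅, C=∅, D=∅>
→ final value -355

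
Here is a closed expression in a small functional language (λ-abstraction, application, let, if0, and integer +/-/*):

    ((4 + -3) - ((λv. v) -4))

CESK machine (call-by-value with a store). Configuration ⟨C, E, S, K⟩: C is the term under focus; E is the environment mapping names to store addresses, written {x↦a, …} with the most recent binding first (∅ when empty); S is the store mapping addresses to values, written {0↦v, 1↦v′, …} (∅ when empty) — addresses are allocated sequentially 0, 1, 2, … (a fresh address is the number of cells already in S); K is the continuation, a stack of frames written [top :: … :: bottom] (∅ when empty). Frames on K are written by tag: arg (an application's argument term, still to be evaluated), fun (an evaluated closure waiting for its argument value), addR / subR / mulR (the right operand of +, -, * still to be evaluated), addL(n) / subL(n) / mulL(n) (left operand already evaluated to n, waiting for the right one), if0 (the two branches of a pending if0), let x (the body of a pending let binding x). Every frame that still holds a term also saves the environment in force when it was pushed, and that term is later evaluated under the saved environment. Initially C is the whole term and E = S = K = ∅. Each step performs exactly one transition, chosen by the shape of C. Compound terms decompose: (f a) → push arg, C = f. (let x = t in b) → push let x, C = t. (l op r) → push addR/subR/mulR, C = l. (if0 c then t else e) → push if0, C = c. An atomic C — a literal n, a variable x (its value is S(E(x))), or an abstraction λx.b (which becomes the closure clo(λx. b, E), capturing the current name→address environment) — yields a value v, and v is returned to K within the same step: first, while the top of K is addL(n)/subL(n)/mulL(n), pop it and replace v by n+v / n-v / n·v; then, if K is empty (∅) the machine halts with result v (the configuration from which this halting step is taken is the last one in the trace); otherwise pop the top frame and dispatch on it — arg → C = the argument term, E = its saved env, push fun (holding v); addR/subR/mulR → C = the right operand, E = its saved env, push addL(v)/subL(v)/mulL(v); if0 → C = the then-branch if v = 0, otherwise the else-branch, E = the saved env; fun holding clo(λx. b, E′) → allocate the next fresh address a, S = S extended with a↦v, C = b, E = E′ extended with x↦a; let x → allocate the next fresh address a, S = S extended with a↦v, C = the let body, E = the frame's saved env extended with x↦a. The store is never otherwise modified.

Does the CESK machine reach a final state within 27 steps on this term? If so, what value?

Answer: 5

Execution trace:
[0] <C=((4 + -3) - ((λv. v) -4)), E=∅, S=∅, K=∅>
[1] <C=(4 + -3), E=∅, S=∅, K=[subR]>
[2] <C=4, E=∅, S=∅, K=[addR :: subR]>
[3] <C=-3, E=∅, S=∅, K=[addL(4) :: subR]>
[4] <C=((λv. v) -4), E=∅, S=∅, K=[subL(1)]>
[5] <C=(λv. v), E=∅, S=∅, K=[arg :: subL(1)]>
[6] <C=-4, E=∅, S=∅, K=[fun :: subL(1)]>
[7] <C=v, E={v↦0}, S={0↦-4}, K=[subL(1)]>
→ final value 5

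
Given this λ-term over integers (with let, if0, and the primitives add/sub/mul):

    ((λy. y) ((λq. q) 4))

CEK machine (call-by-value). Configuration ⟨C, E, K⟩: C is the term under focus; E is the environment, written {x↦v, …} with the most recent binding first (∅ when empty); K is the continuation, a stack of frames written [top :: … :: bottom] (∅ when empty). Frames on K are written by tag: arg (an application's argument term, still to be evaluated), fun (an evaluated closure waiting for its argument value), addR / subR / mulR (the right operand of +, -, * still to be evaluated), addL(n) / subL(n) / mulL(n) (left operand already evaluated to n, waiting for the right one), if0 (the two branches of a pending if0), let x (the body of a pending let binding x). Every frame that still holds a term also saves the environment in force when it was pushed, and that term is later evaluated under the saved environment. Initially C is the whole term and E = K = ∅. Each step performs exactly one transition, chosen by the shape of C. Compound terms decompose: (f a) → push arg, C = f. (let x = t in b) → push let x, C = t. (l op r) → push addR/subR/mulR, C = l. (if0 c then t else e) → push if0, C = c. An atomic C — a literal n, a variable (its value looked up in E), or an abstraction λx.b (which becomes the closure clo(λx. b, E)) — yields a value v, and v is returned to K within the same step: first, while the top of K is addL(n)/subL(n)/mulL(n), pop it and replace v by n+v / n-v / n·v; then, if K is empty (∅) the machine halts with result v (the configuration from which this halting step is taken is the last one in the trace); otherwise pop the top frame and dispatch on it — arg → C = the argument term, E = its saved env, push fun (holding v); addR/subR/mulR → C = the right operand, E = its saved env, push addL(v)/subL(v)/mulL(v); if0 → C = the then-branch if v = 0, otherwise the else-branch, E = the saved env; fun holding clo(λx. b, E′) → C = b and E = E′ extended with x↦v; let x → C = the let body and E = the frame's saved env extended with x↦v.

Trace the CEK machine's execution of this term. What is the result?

Answer: 4

Derivation:
t=0: ⟨C=((λy. y) ((λq. q) 4)); E=∅; K=∅⟩
t=1: ⟨C=(λy. y); E=∅; K=[arg]⟩
t=2: ⟨C=((λq. q) 4); E=∅; K=[fun]⟩
t=3: ⟨C=(λq. q); E=∅; K=[arg :: fun]⟩
t=4: ⟨C=4; E=∅; K=[fun :: fun]⟩
t=5: ⟨C=q; E={q↦4}; K=[fun]⟩
t=6: ⟨C=y; E={y↦4}; K=∅⟩
→ final value 4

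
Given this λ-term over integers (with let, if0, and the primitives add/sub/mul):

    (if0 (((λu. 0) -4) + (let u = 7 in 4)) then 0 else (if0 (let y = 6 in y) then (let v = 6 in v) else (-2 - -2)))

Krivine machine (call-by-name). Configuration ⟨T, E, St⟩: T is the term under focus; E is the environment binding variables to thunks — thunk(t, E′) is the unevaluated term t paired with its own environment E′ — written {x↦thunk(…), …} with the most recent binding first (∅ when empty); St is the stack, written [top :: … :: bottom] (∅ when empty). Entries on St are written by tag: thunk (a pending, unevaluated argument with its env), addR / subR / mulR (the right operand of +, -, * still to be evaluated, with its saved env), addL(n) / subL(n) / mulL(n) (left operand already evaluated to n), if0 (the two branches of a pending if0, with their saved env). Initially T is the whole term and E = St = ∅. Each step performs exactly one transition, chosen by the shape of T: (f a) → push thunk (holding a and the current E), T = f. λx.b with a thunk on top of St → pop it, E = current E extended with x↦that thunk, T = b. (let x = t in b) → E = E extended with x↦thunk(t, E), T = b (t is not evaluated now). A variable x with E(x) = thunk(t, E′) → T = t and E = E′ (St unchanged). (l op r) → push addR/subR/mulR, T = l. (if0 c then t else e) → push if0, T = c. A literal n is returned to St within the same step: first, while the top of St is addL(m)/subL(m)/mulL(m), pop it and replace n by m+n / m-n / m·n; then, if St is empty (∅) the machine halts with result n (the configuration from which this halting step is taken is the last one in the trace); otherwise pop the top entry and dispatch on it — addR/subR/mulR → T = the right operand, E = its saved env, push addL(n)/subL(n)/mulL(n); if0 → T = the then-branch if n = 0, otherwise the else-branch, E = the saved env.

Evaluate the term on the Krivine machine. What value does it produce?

step 0: [T=(if0 (((λu. 0) -4) + (let u = 7 in 4)) then 0 else (if0 (let y = 6 in y) then (let v = 6 in v) else (-2 - -2))) | E=∅ | St=∅]
step 1: [T=(((λu. 0) -4) + (let u = 7 in 4)) | E=∅ | St=[if0]]
step 2: [T=((λu. 0) -4) | E=∅ | St=[addR :: if0]]
step 3: [T=(λu. 0) | E=∅ | St=[thunk :: addR :: if0]]
step 4: [T=0 | E={u↦thunk(-4, ∅)} | St=[addR :: if0]]
step 5: [T=(let u = 7 in 4) | E=∅ | St=[addL(0) :: if0]]
step 6: [T=4 | E={u↦thunk(7, ∅)} | St=[addL(0) :: if0]]
step 7: [T=(if0 (let y = 6 in y) then (let v = 6 in v) else (-2 - -2)) | E=∅ | St=∅]
step 8: [T=(let y = 6 in y) | E=∅ | St=[if0]]
step 9: [T=y | E={y↦thunk(6, ∅)} | St=[if0]]
step 10: [T=6 | E=∅ | St=[if0]]
step 11: [T=(-2 - -2) | E=∅ | St=∅]
step 12: [T=-2 | E=∅ | St=[subR]]
step 13: [T=-2 | E=∅ | St=[subL(-2)]]
→ final value 0

Answer: 0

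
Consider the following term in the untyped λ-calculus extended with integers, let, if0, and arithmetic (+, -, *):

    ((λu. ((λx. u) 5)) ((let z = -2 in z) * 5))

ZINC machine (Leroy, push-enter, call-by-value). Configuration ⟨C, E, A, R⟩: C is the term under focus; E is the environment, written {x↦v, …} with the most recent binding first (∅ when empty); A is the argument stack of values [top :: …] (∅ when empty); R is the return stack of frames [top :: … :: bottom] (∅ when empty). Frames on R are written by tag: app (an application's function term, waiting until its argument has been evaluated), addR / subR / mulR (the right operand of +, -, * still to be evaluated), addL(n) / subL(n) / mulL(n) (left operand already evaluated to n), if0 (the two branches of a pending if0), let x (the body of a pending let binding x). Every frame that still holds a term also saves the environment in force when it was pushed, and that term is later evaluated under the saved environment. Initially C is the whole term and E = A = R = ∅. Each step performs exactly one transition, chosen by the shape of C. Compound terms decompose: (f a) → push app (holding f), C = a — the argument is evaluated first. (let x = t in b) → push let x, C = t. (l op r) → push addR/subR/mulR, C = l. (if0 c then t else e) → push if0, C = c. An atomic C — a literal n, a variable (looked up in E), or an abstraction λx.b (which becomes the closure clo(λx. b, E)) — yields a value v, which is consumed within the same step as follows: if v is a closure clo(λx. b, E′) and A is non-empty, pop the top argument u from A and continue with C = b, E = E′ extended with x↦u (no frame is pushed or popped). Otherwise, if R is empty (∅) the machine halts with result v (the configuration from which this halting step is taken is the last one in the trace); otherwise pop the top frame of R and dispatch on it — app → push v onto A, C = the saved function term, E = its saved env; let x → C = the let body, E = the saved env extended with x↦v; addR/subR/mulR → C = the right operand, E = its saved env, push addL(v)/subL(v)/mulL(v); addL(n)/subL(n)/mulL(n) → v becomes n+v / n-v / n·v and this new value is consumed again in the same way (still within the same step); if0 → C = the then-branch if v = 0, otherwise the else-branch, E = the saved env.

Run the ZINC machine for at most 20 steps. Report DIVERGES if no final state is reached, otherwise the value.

Answer: -10

Execution trace:
[0] ⟨C=((λu. ((λx. u) 5)) ((let z = -2 in z) * 5)); E=∅; A=∅; R=∅⟩
[1] ⟨C=((let z = -2 in z) * 5); E=∅; A=∅; R=[app]⟩
[2] ⟨C=(let z = -2 in z); E=∅; A=∅; R=[mulR :: app]⟩
[3] ⟨C=-2; E=∅; A=∅; R=[let z :: mulR :: app]⟩
[4] ⟨C=z; E={z↦-2}; A=∅; R=[mulR :: app]⟩
[5] ⟨C=5; E=∅; A=∅; R=[mulL(-2) :: app]⟩
[6] ⟨C=(λu. ((λx. u) 5)); E=∅; A=[-10]; R=∅⟩
[7] ⟨C=((λx. u) 5); E={u↦-10}; A=∅; R=∅⟩
[8] ⟨C=5; E={u↦-10}; A=∅; R=[app]⟩
[9] ⟨C=(λx. u); E={u↦-10}; A=[5]; R=∅⟩
[10] ⟨C=u; E={x↦5, u↦-10}; A=∅; R=∅⟩
→ final value -10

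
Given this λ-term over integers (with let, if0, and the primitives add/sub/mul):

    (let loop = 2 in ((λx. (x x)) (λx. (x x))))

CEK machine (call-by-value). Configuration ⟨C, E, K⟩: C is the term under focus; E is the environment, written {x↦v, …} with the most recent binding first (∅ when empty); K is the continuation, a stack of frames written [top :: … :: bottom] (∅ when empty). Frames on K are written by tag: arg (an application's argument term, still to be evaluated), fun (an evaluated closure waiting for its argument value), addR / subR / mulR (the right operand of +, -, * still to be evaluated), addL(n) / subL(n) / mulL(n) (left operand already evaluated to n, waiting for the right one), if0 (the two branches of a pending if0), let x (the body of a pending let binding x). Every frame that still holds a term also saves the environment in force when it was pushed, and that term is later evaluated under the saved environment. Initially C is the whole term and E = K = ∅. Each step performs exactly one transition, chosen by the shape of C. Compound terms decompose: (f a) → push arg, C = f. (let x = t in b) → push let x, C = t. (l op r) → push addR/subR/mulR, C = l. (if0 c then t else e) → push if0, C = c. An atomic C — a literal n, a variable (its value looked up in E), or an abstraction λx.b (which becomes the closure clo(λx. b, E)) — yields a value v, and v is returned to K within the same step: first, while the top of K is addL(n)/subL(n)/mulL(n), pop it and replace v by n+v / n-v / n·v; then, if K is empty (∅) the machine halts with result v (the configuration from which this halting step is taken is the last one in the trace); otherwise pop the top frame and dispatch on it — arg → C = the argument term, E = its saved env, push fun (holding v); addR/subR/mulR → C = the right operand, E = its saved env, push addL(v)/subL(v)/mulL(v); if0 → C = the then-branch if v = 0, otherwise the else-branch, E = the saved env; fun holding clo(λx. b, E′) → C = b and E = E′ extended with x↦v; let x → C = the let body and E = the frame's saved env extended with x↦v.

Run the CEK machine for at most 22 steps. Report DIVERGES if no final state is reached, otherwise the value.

Answer: DIVERGES (no final state within 22 steps)

Machine steps:
0. <C=(let loop = 2 in ((λx. (x x)) (λx. (x x)))), E=∅, K=∅>
1. <C=2, E=∅, K=[let loop]>
2. <C=((λx. (x x)) (λx. (x x))), E={loop↦2}, K=∅>
3. <C=(λx. (x x)), E={loop↦2}, K=[arg]>
4. <C=(λx. (x x)), E={loop↦2}, K=[fun]>
5. <C=(x x), E={x↦clo(λx. (x x), {loop↦2}), loop↦2}, K=∅>
6. <C=x, E={x↦clo(λx. (x x), {loop↦2}), loop↦2}, K=[arg]>
7. <C=x, E={x↦clo(λx. (x x), {loop↦2}), loop↦2}, K=[fun]>
… configuration repeats with period 3 (steps 5–7 recur indefinitely) …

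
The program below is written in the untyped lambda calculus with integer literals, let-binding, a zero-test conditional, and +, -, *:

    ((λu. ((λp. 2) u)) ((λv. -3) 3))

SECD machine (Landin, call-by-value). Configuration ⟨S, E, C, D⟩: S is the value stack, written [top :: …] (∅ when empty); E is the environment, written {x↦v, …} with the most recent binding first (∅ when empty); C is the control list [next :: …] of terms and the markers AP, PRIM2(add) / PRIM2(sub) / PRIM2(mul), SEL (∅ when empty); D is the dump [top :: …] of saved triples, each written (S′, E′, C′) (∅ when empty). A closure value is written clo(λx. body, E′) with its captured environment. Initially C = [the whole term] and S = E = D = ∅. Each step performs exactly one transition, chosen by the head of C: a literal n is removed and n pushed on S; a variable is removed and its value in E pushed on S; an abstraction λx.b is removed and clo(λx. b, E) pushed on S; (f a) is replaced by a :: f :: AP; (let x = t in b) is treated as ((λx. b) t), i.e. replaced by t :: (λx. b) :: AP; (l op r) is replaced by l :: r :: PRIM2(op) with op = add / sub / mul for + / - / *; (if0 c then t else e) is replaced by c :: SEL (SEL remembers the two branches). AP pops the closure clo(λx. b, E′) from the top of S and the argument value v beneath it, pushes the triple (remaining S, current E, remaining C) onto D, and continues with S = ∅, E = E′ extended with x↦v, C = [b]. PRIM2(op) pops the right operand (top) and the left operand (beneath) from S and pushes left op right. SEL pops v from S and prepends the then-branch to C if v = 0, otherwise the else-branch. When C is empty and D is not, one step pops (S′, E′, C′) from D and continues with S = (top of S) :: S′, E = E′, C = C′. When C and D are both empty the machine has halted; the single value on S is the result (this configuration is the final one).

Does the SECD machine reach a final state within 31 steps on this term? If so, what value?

t=0: [S=∅ | E=∅ | C=[((λu. ((λp. 2) u)) ((λv. -3) 3))] | D=∅]
t=1: [S=∅ | E=∅ | C=[((λv. -3) 3) :: (λu. ((λp. 2) u)) :: AP] | D=∅]
t=2: [S=∅ | E=∅ | C=[3 :: (λv. -3) :: AP :: (λu. ((λp. 2) u)) :: AP] | D=∅]
t=3: [S=[3] | E=∅ | C=[(λv. -3) :: AP :: (λu. ((λp. 2) u)) :: AP] | D=∅]
t=4: [S=[clo(λv. -3, ∅) :: 3] | E=∅ | C=[AP :: (λu. ((λp. 2) u)) :: AP] | D=∅]
t=5: [S=∅ | E={v↦3} | C=[-3] | D=[(∅, ∅, [(λu. ((λp. 2) u)) :: AP])]]
t=6: [S=[-3] | E={v↦3} | C=∅ | D=[(∅, ∅, [(λu. ((λp. 2) u)) :: AP])]]
t=7: [S=[-3] | E=∅ | C=[(λu. ((λp. 2) u)) :: AP] | D=∅]
t=8: [S=[clo(λu. ((λp. 2) u), ∅) :: -3] | E=∅ | C=[AP] | D=∅]
t=9: [S=∅ | E={u↦-3} | C=[((λp. 2) u)] | D=[(∅, ∅, ∅)]]
t=10: [S=∅ | E={u↦-3} | C=[u :: (λp. 2) :: AP] | D=[(∅, ∅, ∅)]]
t=11: [S=[-3] | E={u↦-3} | C=[(λp. 2) :: AP] | D=[(∅, ∅, ∅)]]
t=12: [S=[clo(λp. 2, {u↦-3}) :: -3] | E={u↦-3} | C=[AP] | D=[(∅, ∅, ∅)]]
t=13: [S=∅ | E={p↦-3, u↦-3} | C=[2] | D=[(∅, {u↦-3}, ∅) :: (∅, ∅, ∅)]]
t=14: [S=[2] | E={p↦-3, u↦-3} | C=∅ | D=[(∅, {u↦-3}, ∅) :: (∅, ∅, ∅)]]
t=15: [S=[2] | E={u↦-3} | C=∅ | D=[(∅, ∅, ∅)]]
t=16: [S=[2] | E=∅ | C=∅ | D=∅]
→ final value 2

Answer: 2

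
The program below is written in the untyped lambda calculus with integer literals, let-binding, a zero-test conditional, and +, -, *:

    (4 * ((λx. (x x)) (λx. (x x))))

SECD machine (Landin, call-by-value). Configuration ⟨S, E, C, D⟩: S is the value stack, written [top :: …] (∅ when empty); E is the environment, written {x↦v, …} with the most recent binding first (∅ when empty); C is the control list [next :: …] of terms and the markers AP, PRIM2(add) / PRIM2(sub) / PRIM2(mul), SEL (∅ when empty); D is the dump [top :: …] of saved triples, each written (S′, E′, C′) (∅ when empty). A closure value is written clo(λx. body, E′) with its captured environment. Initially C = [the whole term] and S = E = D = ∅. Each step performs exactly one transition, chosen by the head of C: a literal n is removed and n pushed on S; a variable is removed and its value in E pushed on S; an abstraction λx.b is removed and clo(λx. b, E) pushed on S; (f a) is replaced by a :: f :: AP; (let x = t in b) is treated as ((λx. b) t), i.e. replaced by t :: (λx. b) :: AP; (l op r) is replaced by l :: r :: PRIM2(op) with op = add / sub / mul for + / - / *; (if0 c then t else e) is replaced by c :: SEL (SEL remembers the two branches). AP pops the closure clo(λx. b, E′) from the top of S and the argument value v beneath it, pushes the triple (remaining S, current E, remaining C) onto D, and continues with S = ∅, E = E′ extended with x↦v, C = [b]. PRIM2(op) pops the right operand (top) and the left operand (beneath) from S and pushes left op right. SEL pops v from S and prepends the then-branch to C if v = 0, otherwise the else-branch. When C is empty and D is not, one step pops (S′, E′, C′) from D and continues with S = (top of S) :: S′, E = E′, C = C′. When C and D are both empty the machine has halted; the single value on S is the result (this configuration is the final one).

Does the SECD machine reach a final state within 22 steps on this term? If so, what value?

Answer: DIVERGES (no final state within 22 steps)

Derivation:
t=0: [S=∅ | E=∅ | C=[(4 * ((λx. (x x)) (λx. (x x))))] | D=∅]
t=1: [S=∅ | E=∅ | C=[4 :: ((λx. (x x)) (λx. (x x))) :: PRIM2(mul)] | D=∅]
t=2: [S=[4] | E=∅ | C=[((λx. (x x)) (λx. (x x))) :: PRIM2(mul)] | D=∅]
t=3: [S=[4] | E=∅ | C=[(λx. (x x)) :: (λx. (x x)) :: AP :: PRIM2(mul)] | D=∅]
t=4: [S=[clo(λx. (x x), ∅) :: 4] | E=∅ | C=[(λx. (x x)) :: AP :: PRIM2(mul)] | D=∅]
t=5: [S=[clo(λx. (x x), ∅) :: clo(λx. (x x), ∅) :: 4] | E=∅ | C=[AP :: PRIM2(mul)] | D=∅]
t=6: [S=∅ | E={x↦clo(λx. (x x), ∅)} | C=[(x x)] | D=[([4], ∅, [PRIM2(mul)])]]
t=7: [S=∅ | E={x↦clo(λx. (x x), ∅)} | C=[x :: x :: AP] | D=[([4], ∅, [PRIM2(mul)])]]
t=8: [S=[clo(λx. (x x), ∅)] | E={x↦clo(λx. (x x), ∅)} | C=[x :: AP] | D=[([4], ∅, [PRIM2(mul)])]]
t=9: [S=[clo(λx. (x x), ∅) :: clo(λx. (x x), ∅)] | E={x↦clo(λx. (x x), ∅)} | C=[AP] | D=[([4], ∅, [PRIM2(mul)])]]
t=10: [S=∅ | E={x↦clo(λx. (x x), ∅)} | C=[(x x)] | D=[(∅, {x↦clo(λx. (x x), ∅)}, ∅) :: ([4], ∅, [PRIM2(mul)])]]
t=11: [S=∅ | E={x↦clo(λx. (x x), ∅)} | C=[x :: x :: AP] | D=[(∅, {x↦clo(λx. (x x), ∅)}, ∅) :: ([4], ∅, [PRIM2(mul)])]]
t=12: [S=[clo(λx. (x x), ∅)] | E={x↦clo(λx. (x x), ∅)} | C=[x :: AP] | D=[(∅, {x↦clo(λx. (x x), ∅)}, ∅) :: ([4], ∅, [PRIM2(mul)])]]
t=13: [S=[clo(λx. (x x), ∅) :: clo(λx. (x x), ∅)] | E={x↦clo(λx. (x x), ∅)} | C=[AP] | D=[(∅, {x↦clo(λx. (x x), ∅)}, ∅) :: ([4], ∅, [PRIM2(mul)])]]
t=14: [S=∅ | E={x↦clo(λx. (x x), ∅)} | C=[(x x)] | D=[(∅, {x↦clo(λx. (x x), ∅)}, ∅) :: (∅, {x↦clo(λx. (x x), ∅)}, ∅) :: ([4], ∅, [PRIM2(mul)])]]
t=15: [S=∅ | E={x↦clo(λx. (x x), ∅)} | C=[x :: x :: AP] | D=[(∅, {x↦clo(λx. (x x), ∅)}, ∅) :: (∅, {x↦clo(λx. (x x), ∅)}, ∅) :: ([4], ∅, [PRIM2(mul)])]]
t=16: [S=[clo(λx. (x x), ∅)] | E={x↦clo(λx. (x x), ∅)} | C=[x :: AP] | D=[(∅, {x↦clo(λx. (x x), ∅)}, ∅) :: (∅, {x↦clo(λx. (x x), ∅)}, ∅) :: ([4], ∅, [PRIM2(mul)])]]
t=17: [S=[clo(λx. (x x), ∅) :: clo(λx. (x x), ∅)] | E={x↦clo(λx. (x x), ∅)} | C=[AP] | D=[(∅, {x↦clo(λx. (x x), ∅)}, ∅) :: (∅, {x↦clo(λx. (x x), ∅)}, ∅) :: ([4], ∅, [PRIM2(mul)])]]
t=18: [S=∅ | E={x↦clo(λx. (x x), ∅)} | C=[(x x)] | D=[(∅, {x↦clo(λx. (x x), ∅)}, ∅) :: (∅, {x↦clo(λx. (x x), ∅)}, ∅) :: (∅, {x↦clo(λx. (x x), ∅)}, ∅) :: ([4], ∅, [PRIM2(mul)])]]
t=19: [S=∅ | E={x↦clo(λx. (x x), ∅)} | C=[x :: x :: AP] | D=[(∅, {x↦clo(λx. (x x), ∅)}, ∅) :: (∅, {x↦clo(λx. (x x), ∅)}, ∅) :: (∅, {x↦clo(λx. (x x), ∅)}, ∅) :: ([4], ∅, [PRIM2(mul)])]]
t=20: [S=[clo(λx. (x x), ∅)] | E={x↦clo(λx. (x x), ∅)} | C=[x :: AP] | D=[(∅, {x↦clo(λx. (x x), ∅)}, ∅) :: (∅, {x↦clo(λx. (x x), ∅)}, ∅) :: (∅, {x↦clo(λx. (x x), ∅)}, ∅) :: ([4], ∅, [PRIM2(mul)])]]
t=21: [S=[clo(λx. (x x), ∅) :: clo(λx. (x x), ∅)] | E={x↦clo(λx. (x x), ∅)} | C=[AP] | D=[(∅, {x↦clo(λx. (x x), ∅)}, ∅) :: (∅, {x↦clo(λx. (x x), ∅)}, ∅) :: (∅, {x↦clo(λx. (x x), ∅)}, ∅) :: ([4], ∅, [PRIM2(mul)])]]
t=22: [S=∅ | E={x↦clo(λx. (x x), ∅)} | C=[(x x)] | D=[(∅, {x↦clo(λx. (x x), ∅)}, ∅) :: (∅, {x↦clo(λx. (x x), ∅)}, ∅) :: (∅, {x↦clo(λx. (x x), ∅)}, ∅) :: (∅, {x↦clo(λx. (x x), ∅)}, ∅) :: ([4], ∅, [PRIM2(mul)])]]
→ 22 transitions taken and the configuration is still not final: no result within 22 steps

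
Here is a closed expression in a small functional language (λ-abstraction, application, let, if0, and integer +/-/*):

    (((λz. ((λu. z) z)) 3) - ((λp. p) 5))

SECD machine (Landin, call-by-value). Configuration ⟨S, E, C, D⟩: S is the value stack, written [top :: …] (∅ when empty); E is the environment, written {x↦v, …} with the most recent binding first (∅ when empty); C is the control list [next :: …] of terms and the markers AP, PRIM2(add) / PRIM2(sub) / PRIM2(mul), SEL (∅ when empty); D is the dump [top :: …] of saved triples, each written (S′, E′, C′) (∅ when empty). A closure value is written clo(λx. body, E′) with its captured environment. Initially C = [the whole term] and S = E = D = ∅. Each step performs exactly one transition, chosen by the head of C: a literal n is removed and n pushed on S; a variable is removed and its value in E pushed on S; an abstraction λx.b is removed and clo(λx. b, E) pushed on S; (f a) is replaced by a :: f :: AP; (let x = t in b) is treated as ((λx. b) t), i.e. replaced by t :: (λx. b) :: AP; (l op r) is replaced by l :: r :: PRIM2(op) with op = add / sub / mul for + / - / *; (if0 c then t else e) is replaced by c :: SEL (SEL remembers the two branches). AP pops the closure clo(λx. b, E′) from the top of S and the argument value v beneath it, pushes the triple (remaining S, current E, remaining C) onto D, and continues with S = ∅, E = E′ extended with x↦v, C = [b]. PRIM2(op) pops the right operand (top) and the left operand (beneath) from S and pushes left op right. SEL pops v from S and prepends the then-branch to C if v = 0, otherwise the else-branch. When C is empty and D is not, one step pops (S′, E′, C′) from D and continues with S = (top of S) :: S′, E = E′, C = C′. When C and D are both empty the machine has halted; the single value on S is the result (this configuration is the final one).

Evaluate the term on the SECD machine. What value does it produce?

Answer: -2

Derivation:
[0] ⟨S=∅; E=∅; C=[(((λz. ((λu. z) z)) 3) - ((λp. p) 5))]; D=∅⟩
[1] ⟨S=∅; E=∅; C=[((λz. ((λu. z) z)) 3) :: ((λp. p) 5) :: PRIM2(sub)]; D=∅⟩
[2] ⟨S=∅; E=∅; C=[3 :: (λz. ((λu. z) z)) :: AP :: ((λp. p) 5) :: PRIM2(sub)]; D=∅⟩
[3] ⟨S=[3]; E=∅; C=[(λz. ((λu. z) z)) :: AP :: ((λp. p) 5) :: PRIM2(sub)]; D=∅⟩
[4] ⟨S=[clo(λz. ((λu. z) z), ∅) :: 3]; E=∅; C=[AP :: ((λp. p) 5) :: PRIM2(sub)]; D=∅⟩
[5] ⟨S=∅; E={z↦3}; C=[((λu. z) z)]; D=[(∅, ∅, [((λp. p) 5) :: PRIM2(sub)])]⟩
[6] ⟨S=∅; E={z↦3}; C=[z :: (λu. z) :: AP]; D=[(∅, ∅, [((λp. p) 5) :: PRIM2(sub)])]⟩
[7] ⟨S=[3]; E={z↦3}; C=[(λu. z) :: AP]; D=[(∅, ∅, [((λp. p) 5) :: PRIM2(sub)])]⟩
[8] ⟨S=[clo(λu. z, {z↦3}) :: 3]; E={z↦3}; C=[AP]; D=[(∅, ∅, [((λp. p) 5) :: PRIM2(sub)])]⟩
[9] ⟨S=∅; E={u↦3, z↦3}; C=[z]; D=[(∅, {z↦3}, ∅) :: (∅, ∅, [((λp. p) 5) :: PRIM2(sub)])]⟩
[10] ⟨S=[3]; E={u↦3, z↦3}; C=∅; D=[(∅, {z↦3}, ∅) :: (∅, ∅, [((λp. p) 5) :: PRIM2(sub)])]⟩
[11] ⟨S=[3]; E={z↦3}; C=∅; D=[(∅, ∅, [((λp. p) 5) :: PRIM2(sub)])]⟩
[12] ⟨S=[3]; E=∅; C=[((λp. p) 5) :: PRIM2(sub)]; D=∅⟩
[13] ⟨S=[3]; E=∅; C=[5 :: (λp. p) :: AP :: PRIM2(sub)]; D=∅⟩
[14] ⟨S=[5 :: 3]; E=∅; C=[(λp. p) :: AP :: PRIM2(sub)]; D=∅⟩
[15] ⟨S=[clo(λp. p, ∅) :: 5 :: 3]; E=∅; C=[AP :: PRIM2(sub)]; D=∅⟩
[16] ⟨S=∅; E={p↦5}; C=[p]; D=[([3], ∅, [PRIM2(sub)])]⟩
[17] ⟨S=[5]; E={p↦5}; C=∅; D=[([3], ∅, [PRIM2(sub)])]⟩
[18] ⟨S=[5 :: 3]; E=∅; C=[PRIM2(sub)]; D=∅⟩
[19] ⟨S=[-2]; E=∅; C=∅; D=∅⟩
→ final value -2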